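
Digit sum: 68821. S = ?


6 + 8 + 8 + 2 + 1 = 25


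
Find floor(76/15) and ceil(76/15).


76/15 = 5.0667
floor = 5
ceil = 6

floor = 5, ceil = 6


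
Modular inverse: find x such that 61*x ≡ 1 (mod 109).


Use the extended Euclidean algorithm on (109, 61); each row r = 109*s + 61*t:
r=109, s=1, t=0
r=61, s=0, t=1
q=1: r=48, s=1, t=-1   [109*(1) + 61*(-1) = 48]
q=1: r=13, s=-1, t=2   [109*(-1) + 61*(2) = 13]
q=3: r=9, s=4, t=-7   [109*(4) + 61*(-7) = 9]
q=1: r=4, s=-5, t=9   [109*(-5) + 61*(9) = 4]
q=2: r=1, s=14, t=-25   [109*(14) + 61*(-25) = 1]
q=4: r=0, s=-61, t=109   [109*(-61) + 61*(109) = 0]
GCD = 1 with t = -25, so 61*(-25) ≡ 1 (mod 109)
Inverse = -25 mod 109 = 84
Check: 61 * 84 = 5124 ≡ 1 (mod 109)

61^(-1) ≡ 84 (mod 109)


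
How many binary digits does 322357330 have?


322357330 in base 2 = 10011001101101100100001010010
Number of digits = 29

29 digits (base 2)


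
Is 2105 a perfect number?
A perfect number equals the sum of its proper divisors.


Proper divisors of 2105: 1, 5, 421
Sum = 1 + 5 + 421 = 427

No, 2105 is not perfect (427 ≠ 2105)


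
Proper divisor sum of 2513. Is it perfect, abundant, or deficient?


Proper divisors: 1, 7, 359
Sum = 1 + 7 + 359 = 367
367 < 2513 → deficient

s(2513) = 367 (deficient)


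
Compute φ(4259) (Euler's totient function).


4259 = 4259
Prime factors: 4259
φ(4259) = 4259 × (1-1/4259)
= 4259 × 4258/4259 = 4258

φ(4259) = 4258


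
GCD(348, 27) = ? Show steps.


348 = 12 * 27 + 24
27 = 1 * 24 + 3
24 = 8 * 3 + 0
GCD = 3


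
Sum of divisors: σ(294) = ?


Divisors of 294: 1, 2, 3, 6, 7, 14, 21, 42, 49, 98, 147, 294
Sum = 1 + 2 + 3 + 6 + 7 + 14 + 21 + 42 + 49 + 98 + 147 + 294 = 684

σ(294) = 684


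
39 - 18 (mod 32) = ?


39 - 18 = 21
21 mod 32 = 21


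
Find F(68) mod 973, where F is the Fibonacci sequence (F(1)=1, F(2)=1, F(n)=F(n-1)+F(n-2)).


F(k) mod 973 for k=1..68:
1, 1, 2, 3, 5, 8, 13, 21, 34, 55, 89, 144, 233, 377, 610, 14, 624, 638, 289, 927, 243, 197, 440, 637, 104, 741, 845, 613, 485, 125, 610, 735, 372, 134, 506, 640, 173, 813, 13, 826, 839, 692, 558, 277, 835, 139, 1, 140, 141, 281, 422, 703, 152, 855, 34, 889, 923, 839, 789, 655, 471, 153, 624, 777, 428, 232, 660, 892
F(68) mod 973 = 892


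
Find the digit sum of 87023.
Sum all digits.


8 + 7 + 0 + 2 + 3 = 20


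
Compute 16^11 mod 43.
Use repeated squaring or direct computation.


16^1 mod 43 = 16
16^2 mod 43 = 41
16^3 mod 43 = 11
16^4 mod 43 = 4
16^5 mod 43 = 21
16^6 mod 43 = 35
16^7 mod 43 = 1
16^8 mod 43 = 16
16^9 mod 43 = 41
16^10 mod 43 = 11
16^11 mod 43 = 4


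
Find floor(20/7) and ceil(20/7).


20/7 = 2.8571
floor = 2
ceil = 3

floor = 2, ceil = 3


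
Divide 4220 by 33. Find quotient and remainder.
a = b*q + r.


4220 = 33 * 127 + 29
Check: 4191 + 29 = 4220

q = 127, r = 29


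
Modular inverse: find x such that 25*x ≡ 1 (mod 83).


Use the extended Euclidean algorithm on (83, 25); each row r = 83*s + 25*t:
r=83, s=1, t=0
r=25, s=0, t=1
q=3: r=8, s=1, t=-3   [83*(1) + 25*(-3) = 8]
q=3: r=1, s=-3, t=10   [83*(-3) + 25*(10) = 1]
q=8: r=0, s=25, t=-83   [83*(25) + 25*(-83) = 0]
GCD = 1 with t = 10, so 25*(10) ≡ 1 (mod 83)
Inverse = 10 mod 83 = 10
Check: 25 * 10 = 250 ≡ 1 (mod 83)

25^(-1) ≡ 10 (mod 83)


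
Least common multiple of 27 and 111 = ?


GCD(27, 111) = 3
LCM = 27*111/3 = 2997/3 = 999

LCM = 999


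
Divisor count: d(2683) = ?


2683 = 2683^1
d(2683) = (1+1) = 2

2 divisors


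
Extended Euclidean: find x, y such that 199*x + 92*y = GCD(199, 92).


Tabular extended Euclidean (each row: r = 199*s + 92*t):
r=199, s=1, t=0
r=92, s=0, t=1
q=2: r=15, s=1, t=-2   [199*(1) + 92*(-2) = 15]
q=6: r=2, s=-6, t=13   [199*(-6) + 92*(13) = 2]
q=7: r=1, s=43, t=-93   [199*(43) + 92*(-93) = 1]
q=2: r=0, s=-92, t=199   [199*(-92) + 92*(199) = 0]
GCD = 1; from the row with r=1: x=43, y=-93
Check: 199*(43) + 92*(-93) = 8557 - 8556 = 1

GCD = 1, x = 43, y = -93


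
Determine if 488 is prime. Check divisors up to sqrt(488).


488 / 2 = 244 (exact division)
488 is NOT prime.

No, 488 is not prime


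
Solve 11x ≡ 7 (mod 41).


GCD(11, 41) = 1, unique solution
a^(-1) mod 41 = 15
x = 15 * 7 mod 41 = 23

x ≡ 23 (mod 41)


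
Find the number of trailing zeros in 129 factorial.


floor(129/5) = 25
floor(129/25) = 5
floor(129/125) = 1
Total = 31

31 trailing zeros


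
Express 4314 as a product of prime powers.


4314 / 2 = 2157
2157 / 3 = 719
719 / 719 = 1
4314 = 2 × 3 × 719


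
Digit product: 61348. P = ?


6 × 1 × 3 × 4 × 8 = 576


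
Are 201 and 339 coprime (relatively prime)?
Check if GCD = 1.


Euclidean algorithm:
339 = 1 * 201 + 138
201 = 1 * 138 + 63
138 = 2 * 63 + 12
63 = 5 * 12 + 3
12 = 4 * 3 + 0
GCD(201, 339) = 3

No, not coprime (GCD = 3)


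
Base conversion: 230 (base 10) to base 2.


230 (base 10) = 230 (decimal)
230 (decimal) = 11100110 (base 2)


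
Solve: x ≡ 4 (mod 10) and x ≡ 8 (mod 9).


M = 10*9 = 90
M1 = M/10 = 9, M2 = M/9 = 10
M1^(-1) mod 10 = 9, M2^(-1) mod 9 = 1
x = 4*9*9 + 8*10*1 = 404
404 mod 90 = 44
Check: 44 mod 10 = 4 ✓, 44 mod 9 = 8 ✓

x ≡ 44 (mod 90)


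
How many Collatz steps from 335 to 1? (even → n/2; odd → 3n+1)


335 → 1006 → 503 → 1510 → 755 → 2266 → 1133 → 3400 → 1700 → 850 → 425 → 1276 → 638 → 319 → 958 → 479 → 1438 → 719 → 2158 → 1079 → 3238 → 1619 → 4858 → 2429 → 7288 → 3644 → 1822 → 911 → 2734 → 1367 → 4102 → 2051 → 6154 → 3077 → 9232 → 4616 → 2308 → 1154 → 577 → 1732 → 866 → 433 → 1300 → 650 → 325 → 976 → 488 → 244 → 122 → 61 → 184 → 92 → 46 → 23 → 70 → 35 → 106 → 53 → 160 → 80 → 40 → 20 → 10 → 5 → 16 → 8 → 4 → 2 → 1
Total steps = 68

68 steps


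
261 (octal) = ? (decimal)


261 (base 8) = 177 (decimal)
177 (decimal) = 177 (base 10)


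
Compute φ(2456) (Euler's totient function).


2456 = 2^3 × 307
Prime factors: 2, 307
φ(2456) = 2456 × (1-1/2) × (1-1/307)
= 2456 × 1/2 × 306/307 = 1224

φ(2456) = 1224


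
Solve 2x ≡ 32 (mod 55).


GCD(2, 55) = 1, unique solution
a^(-1) mod 55 = 28
x = 28 * 32 mod 55 = 16

x ≡ 16 (mod 55)


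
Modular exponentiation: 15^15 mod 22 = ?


15^1 mod 22 = 15
15^2 mod 22 = 5
15^3 mod 22 = 9
15^4 mod 22 = 3
15^5 mod 22 = 1
15^6 mod 22 = 15
15^7 mod 22 = 5
15^8 mod 22 = 9
15^9 mod 22 = 3
15^10 mod 22 = 1
15^11 mod 22 = 15
15^12 mod 22 = 5
15^13 mod 22 = 9
15^14 mod 22 = 3
15^15 mod 22 = 1


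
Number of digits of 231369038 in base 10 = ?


231369038 has 9 digits in base 10
floor(log10(231369038)) + 1 = floor(8.3643) + 1 = 9

9 digits (base 10)


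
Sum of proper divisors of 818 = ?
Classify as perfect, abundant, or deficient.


Proper divisors: 1, 2, 409
Sum = 1 + 2 + 409 = 412
412 < 818 → deficient

s(818) = 412 (deficient)


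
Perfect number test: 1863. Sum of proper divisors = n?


Proper divisors of 1863: 1, 3, 9, 23, 27, 69, 81, 207, 621
Sum = 1 + 3 + 9 + 23 + 27 + 69 + 81 + 207 + 621 = 1041

No, 1863 is not perfect (1041 ≠ 1863)


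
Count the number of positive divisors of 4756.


4756 = 2^2 × 29^1 × 41^1
d(4756) = (2+1) × (1+1) × (1+1) = 12

12 divisors


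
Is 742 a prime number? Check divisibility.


742 / 2 = 371 (exact division)
742 is NOT prime.

No, 742 is not prime


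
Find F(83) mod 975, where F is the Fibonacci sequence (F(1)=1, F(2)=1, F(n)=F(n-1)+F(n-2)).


F(k) mod 975 for k=1..83:
1, 1, 2, 3, 5, 8, 13, 21, 34, 55, 89, 144, 233, 377, 610, 12, 622, 634, 281, 915, 221, 161, 382, 543, 925, 493, 443, 936, 404, 365, 769, 159, 928, 112, 65, 177, 242, 419, 661, 105, 766, 871, 662, 558, 245, 803, 73, 876, 949, 850, 824, 699, 548, 272, 820, 117, 937, 79, 41, 120, 161, 281, 442, 723, 190, 913, 128, 66, 194, 260, 454, 714, 193, 907, 125, 57, 182, 239, 421, 660, 106, 766, 872
F(83) mod 975 = 872


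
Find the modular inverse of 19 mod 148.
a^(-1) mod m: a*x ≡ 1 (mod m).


Use the extended Euclidean algorithm on (148, 19); each row r = 148*s + 19*t:
r=148, s=1, t=0
r=19, s=0, t=1
q=7: r=15, s=1, t=-7   [148*(1) + 19*(-7) = 15]
q=1: r=4, s=-1, t=8   [148*(-1) + 19*(8) = 4]
q=3: r=3, s=4, t=-31   [148*(4) + 19*(-31) = 3]
q=1: r=1, s=-5, t=39   [148*(-5) + 19*(39) = 1]
q=3: r=0, s=19, t=-148   [148*(19) + 19*(-148) = 0]
GCD = 1 with t = 39, so 19*(39) ≡ 1 (mod 148)
Inverse = 39 mod 148 = 39
Check: 19 * 39 = 741 ≡ 1 (mod 148)

19^(-1) ≡ 39 (mod 148)


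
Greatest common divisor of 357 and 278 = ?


357 = 1 * 278 + 79
278 = 3 * 79 + 41
79 = 1 * 41 + 38
41 = 1 * 38 + 3
38 = 12 * 3 + 2
3 = 1 * 2 + 1
2 = 2 * 1 + 0
GCD = 1


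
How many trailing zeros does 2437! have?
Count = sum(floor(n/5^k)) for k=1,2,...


floor(2437/5) = 487
floor(2437/25) = 97
floor(2437/125) = 19
floor(2437/625) = 3
Total = 606

606 trailing zeros


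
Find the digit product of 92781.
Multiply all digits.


9 × 2 × 7 × 8 × 1 = 1008


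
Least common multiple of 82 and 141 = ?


GCD(82, 141) = 1
LCM = 82*141/1 = 11562/1 = 11562

LCM = 11562


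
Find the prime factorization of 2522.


2522 / 2 = 1261
1261 / 13 = 97
97 / 97 = 1
2522 = 2 × 13 × 97


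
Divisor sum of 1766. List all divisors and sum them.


Divisors of 1766: 1, 2, 883, 1766
Sum = 1 + 2 + 883 + 1766 = 2652

σ(1766) = 2652


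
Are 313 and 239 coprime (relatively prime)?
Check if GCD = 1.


Euclidean algorithm:
313 = 1 * 239 + 74
239 = 3 * 74 + 17
74 = 4 * 17 + 6
17 = 2 * 6 + 5
6 = 1 * 5 + 1
5 = 5 * 1 + 0
GCD(313, 239) = 1

Yes, coprime (GCD = 1)


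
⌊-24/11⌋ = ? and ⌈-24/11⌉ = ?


-24/11 = -2.1818
floor = -3
ceil = -2

floor = -3, ceil = -2


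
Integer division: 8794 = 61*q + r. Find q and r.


8794 = 61 * 144 + 10
Check: 8784 + 10 = 8794

q = 144, r = 10


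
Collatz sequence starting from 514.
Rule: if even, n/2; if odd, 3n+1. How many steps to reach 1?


514 → 257 → 772 → 386 → 193 → 580 → 290 → 145 → 436 → 218 → 109 → 328 → 164 → 82 → 41 → 124 → 62 → 31 → 94 → 47 → 142 → 71 → 214 → 107 → 322 → 161 → 484 → 242 → 121 → 364 → 182 → 91 → 274 → 137 → 412 → 206 → 103 → 310 → 155 → 466 → 233 → 700 → 350 → 175 → 526 → 263 → 790 → 395 → 1186 → 593 → 1780 → 890 → 445 → 1336 → 668 → 334 → 167 → 502 → 251 → 754 → 377 → 1132 → 566 → 283 → 850 → 425 → 1276 → 638 → 319 → 958 → 479 → 1438 → 719 → 2158 → 1079 → 3238 → 1619 → 4858 → 2429 → 7288 → 3644 → 1822 → 911 → 2734 → 1367 → 4102 → 2051 → 6154 → 3077 → 9232 → 4616 → 2308 → 1154 → 577 → 1732 → 866 → 433 → 1300 → 650 → 325 → 976 → 488 → 244 → 122 → 61 → 184 → 92 → 46 → 23 → 70 → 35 → 106 → 53 → 160 → 80 → 40 → 20 → 10 → 5 → 16 → 8 → 4 → 2 → 1
Total steps = 123

123 steps


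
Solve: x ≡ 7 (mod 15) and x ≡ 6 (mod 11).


M = 15*11 = 165
M1 = M/15 = 11, M2 = M/11 = 15
M1^(-1) mod 15 = 11, M2^(-1) mod 11 = 3
x = 7*11*11 + 6*15*3 = 1117
1117 mod 165 = 127
Check: 127 mod 15 = 7 ✓, 127 mod 11 = 6 ✓

x ≡ 127 (mod 165)


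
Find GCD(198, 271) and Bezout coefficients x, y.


Tabular extended Euclidean (each row: r = 198*s + 271*t):
r=198, s=1, t=0
r=271, s=0, t=1
q=0: r=198, s=1, t=0   [198*(1) + 271*(0) = 198]
q=1: r=73, s=-1, t=1   [198*(-1) + 271*(1) = 73]
q=2: r=52, s=3, t=-2   [198*(3) + 271*(-2) = 52]
q=1: r=21, s=-4, t=3   [198*(-4) + 271*(3) = 21]
q=2: r=10, s=11, t=-8   [198*(11) + 271*(-8) = 10]
q=2: r=1, s=-26, t=19   [198*(-26) + 271*(19) = 1]
q=10: r=0, s=271, t=-198   [198*(271) + 271*(-198) = 0]
GCD = 1; from the row with r=1: x=-26, y=19
Check: 198*(-26) + 271*(19) = -5148 + 5149 = 1

GCD = 1, x = -26, y = 19


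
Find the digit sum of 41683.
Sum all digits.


4 + 1 + 6 + 8 + 3 = 22


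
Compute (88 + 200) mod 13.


88 + 200 = 288
288 mod 13 = 2


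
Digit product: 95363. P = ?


9 × 5 × 3 × 6 × 3 = 2430


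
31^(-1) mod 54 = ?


Use the extended Euclidean algorithm on (54, 31); each row r = 54*s + 31*t:
r=54, s=1, t=0
r=31, s=0, t=1
q=1: r=23, s=1, t=-1   [54*(1) + 31*(-1) = 23]
q=1: r=8, s=-1, t=2   [54*(-1) + 31*(2) = 8]
q=2: r=7, s=3, t=-5   [54*(3) + 31*(-5) = 7]
q=1: r=1, s=-4, t=7   [54*(-4) + 31*(7) = 1]
q=7: r=0, s=31, t=-54   [54*(31) + 31*(-54) = 0]
GCD = 1 with t = 7, so 31*(7) ≡ 1 (mod 54)
Inverse = 7 mod 54 = 7
Check: 31 * 7 = 217 ≡ 1 (mod 54)

31^(-1) ≡ 7 (mod 54)


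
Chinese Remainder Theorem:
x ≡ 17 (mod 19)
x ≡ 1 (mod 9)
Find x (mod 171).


M = 19*9 = 171
M1 = M/19 = 9, M2 = M/9 = 19
M1^(-1) mod 19 = 17, M2^(-1) mod 9 = 1
x = 17*9*17 + 1*19*1 = 2620
2620 mod 171 = 55
Check: 55 mod 19 = 17 ✓, 55 mod 9 = 1 ✓

x ≡ 55 (mod 171)


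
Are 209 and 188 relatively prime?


Euclidean algorithm:
209 = 1 * 188 + 21
188 = 8 * 21 + 20
21 = 1 * 20 + 1
20 = 20 * 1 + 0
GCD(209, 188) = 1

Yes, coprime (GCD = 1)


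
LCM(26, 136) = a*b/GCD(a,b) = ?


GCD(26, 136) = 2
LCM = 26*136/2 = 3536/2 = 1768

LCM = 1768


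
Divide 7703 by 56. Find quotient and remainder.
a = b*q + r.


7703 = 56 * 137 + 31
Check: 7672 + 31 = 7703

q = 137, r = 31


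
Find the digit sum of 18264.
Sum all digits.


1 + 8 + 2 + 6 + 4 = 21


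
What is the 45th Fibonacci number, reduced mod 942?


F(k) mod 942 for k=1..45:
1, 1, 2, 3, 5, 8, 13, 21, 34, 55, 89, 144, 233, 377, 610, 45, 655, 700, 413, 171, 584, 755, 397, 210, 607, 817, 482, 357, 839, 254, 151, 405, 556, 19, 575, 594, 227, 821, 106, 927, 91, 76, 167, 243, 410
F(45) mod 942 = 410


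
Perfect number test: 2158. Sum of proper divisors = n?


Proper divisors of 2158: 1, 2, 13, 26, 83, 166, 1079
Sum = 1 + 2 + 13 + 26 + 83 + 166 + 1079 = 1370

No, 2158 is not perfect (1370 ≠ 2158)


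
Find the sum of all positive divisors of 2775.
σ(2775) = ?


Divisors of 2775: 1, 3, 5, 15, 25, 37, 75, 111, 185, 555, 925, 2775
Sum = 1 + 3 + 5 + 15 + 25 + 37 + 75 + 111 + 185 + 555 + 925 + 2775 = 4712

σ(2775) = 4712


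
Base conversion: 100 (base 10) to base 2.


100 (base 10) = 100 (decimal)
100 (decimal) = 1100100 (base 2)


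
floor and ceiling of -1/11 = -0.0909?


-1/11 = -0.0909
floor = -1
ceil = 0

floor = -1, ceil = 0


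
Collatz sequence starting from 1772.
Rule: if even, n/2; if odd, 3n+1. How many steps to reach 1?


1772 → 886 → 443 → 1330 → 665 → 1996 → 998 → 499 → 1498 → 749 → 2248 → 1124 → 562 → 281 → 844 → 422 → 211 → 634 → 317 → 952 → 476 → 238 → 119 → 358 → 179 → 538 → 269 → 808 → 404 → 202 → 101 → 304 → 152 → 76 → 38 → 19 → 58 → 29 → 88 → 44 → 22 → 11 → 34 → 17 → 52 → 26 → 13 → 40 → 20 → 10 → 5 → 16 → 8 → 4 → 2 → 1
Total steps = 55

55 steps


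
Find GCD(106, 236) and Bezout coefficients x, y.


Tabular extended Euclidean (each row: r = 106*s + 236*t):
r=106, s=1, t=0
r=236, s=0, t=1
q=0: r=106, s=1, t=0   [106*(1) + 236*(0) = 106]
q=2: r=24, s=-2, t=1   [106*(-2) + 236*(1) = 24]
q=4: r=10, s=9, t=-4   [106*(9) + 236*(-4) = 10]
q=2: r=4, s=-20, t=9   [106*(-20) + 236*(9) = 4]
q=2: r=2, s=49, t=-22   [106*(49) + 236*(-22) = 2]
q=2: r=0, s=-118, t=53   [106*(-118) + 236*(53) = 0]
GCD = 2; from the row with r=2: x=49, y=-22
Check: 106*(49) + 236*(-22) = 5194 - 5192 = 2

GCD = 2, x = 49, y = -22


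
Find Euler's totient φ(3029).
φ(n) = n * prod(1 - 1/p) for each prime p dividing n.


3029 = 13 × 233
Prime factors: 13, 233
φ(3029) = 3029 × (1-1/13) × (1-1/233)
= 3029 × 12/13 × 232/233 = 2784

φ(3029) = 2784


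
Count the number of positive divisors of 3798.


3798 = 2^1 × 3^2 × 211^1
d(3798) = (1+1) × (2+1) × (1+1) = 12

12 divisors


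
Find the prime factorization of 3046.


3046 / 2 = 1523
1523 / 1523 = 1
3046 = 2 × 1523


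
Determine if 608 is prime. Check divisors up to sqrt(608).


608 / 2 = 304 (exact division)
608 is NOT prime.

No, 608 is not prime


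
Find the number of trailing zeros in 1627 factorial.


floor(1627/5) = 325
floor(1627/25) = 65
floor(1627/125) = 13
floor(1627/625) = 2
Total = 405

405 trailing zeros


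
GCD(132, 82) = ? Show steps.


132 = 1 * 82 + 50
82 = 1 * 50 + 32
50 = 1 * 32 + 18
32 = 1 * 18 + 14
18 = 1 * 14 + 4
14 = 3 * 4 + 2
4 = 2 * 2 + 0
GCD = 2


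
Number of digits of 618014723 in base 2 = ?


618014723 in base 2 = 100100110101100010100000000011
Number of digits = 30

30 digits (base 2)


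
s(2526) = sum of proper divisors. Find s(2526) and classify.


Proper divisors: 1, 2, 3, 6, 421, 842, 1263
Sum = 1 + 2 + 3 + 6 + 421 + 842 + 1263 = 2538
2538 > 2526 → abundant

s(2526) = 2538 (abundant)


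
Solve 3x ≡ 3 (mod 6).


GCD(3, 6) = 3 divides 3
Divide: 1x ≡ 1 (mod 2)
x ≡ 1 (mod 2)


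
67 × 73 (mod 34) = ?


67 × 73 = 4891
4891 mod 34 = 29


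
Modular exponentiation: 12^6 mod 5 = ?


12^1 mod 5 = 2
12^2 mod 5 = 4
12^3 mod 5 = 3
12^4 mod 5 = 1
12^5 mod 5 = 2
12^6 mod 5 = 4


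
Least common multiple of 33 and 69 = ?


GCD(33, 69) = 3
LCM = 33*69/3 = 2277/3 = 759

LCM = 759


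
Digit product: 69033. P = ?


6 × 9 × 0 × 3 × 3 = 0


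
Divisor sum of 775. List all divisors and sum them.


Divisors of 775: 1, 5, 25, 31, 155, 775
Sum = 1 + 5 + 25 + 31 + 155 + 775 = 992

σ(775) = 992


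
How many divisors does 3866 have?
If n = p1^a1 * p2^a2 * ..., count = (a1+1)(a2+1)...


3866 = 2^1 × 1933^1
d(3866) = (1+1) × (1+1) = 4

4 divisors


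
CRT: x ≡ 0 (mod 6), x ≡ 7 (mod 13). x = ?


M = 6*13 = 78
M1 = M/6 = 13, M2 = M/13 = 6
M1^(-1) mod 6 = 1, M2^(-1) mod 13 = 11
x = 0*13*1 + 7*6*11 = 462
462 mod 78 = 72
Check: 72 mod 6 = 0 ✓, 72 mod 13 = 7 ✓

x ≡ 72 (mod 78)


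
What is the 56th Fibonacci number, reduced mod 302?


F(k) mod 302 for k=1..56:
1, 1, 2, 3, 5, 8, 13, 21, 34, 55, 89, 144, 233, 75, 6, 81, 87, 168, 255, 121, 74, 195, 269, 162, 129, 291, 118, 107, 225, 30, 255, 285, 238, 221, 157, 76, 233, 7, 240, 247, 185, 130, 13, 143, 156, 299, 153, 150, 1, 151, 152, 1, 153, 154, 5, 159
F(56) mod 302 = 159


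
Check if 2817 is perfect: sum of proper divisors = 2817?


Proper divisors of 2817: 1, 3, 9, 313, 939
Sum = 1 + 3 + 9 + 313 + 939 = 1265

No, 2817 is not perfect (1265 ≠ 2817)


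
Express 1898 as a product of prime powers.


1898 / 2 = 949
949 / 13 = 73
73 / 73 = 1
1898 = 2 × 13 × 73


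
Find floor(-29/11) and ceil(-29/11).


-29/11 = -2.6364
floor = -3
ceil = -2

floor = -3, ceil = -2


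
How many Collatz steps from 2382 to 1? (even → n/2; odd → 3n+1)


2382 → 1191 → 3574 → 1787 → 5362 → 2681 → 8044 → 4022 → 2011 → 6034 → 3017 → 9052 → 4526 → 2263 → 6790 → 3395 → 10186 → 5093 → 15280 → 7640 → 3820 → 1910 → 955 → 2866 → 1433 → 4300 → 2150 → 1075 → 3226 → 1613 → 4840 → 2420 → 1210 → 605 → 1816 → 908 → 454 → 227 → 682 → 341 → 1024 → 512 → 256 → 128 → 64 → 32 → 16 → 8 → 4 → 2 → 1
Total steps = 50

50 steps


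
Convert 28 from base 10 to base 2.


28 (base 10) = 28 (decimal)
28 (decimal) = 11100 (base 2)


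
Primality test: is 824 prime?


824 / 2 = 412 (exact division)
824 is NOT prime.

No, 824 is not prime


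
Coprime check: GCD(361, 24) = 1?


Euclidean algorithm:
361 = 15 * 24 + 1
24 = 24 * 1 + 0
GCD(361, 24) = 1

Yes, coprime (GCD = 1)


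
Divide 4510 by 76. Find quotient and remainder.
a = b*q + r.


4510 = 76 * 59 + 26
Check: 4484 + 26 = 4510

q = 59, r = 26


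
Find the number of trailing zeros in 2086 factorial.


floor(2086/5) = 417
floor(2086/25) = 83
floor(2086/125) = 16
floor(2086/625) = 3
Total = 519

519 trailing zeros


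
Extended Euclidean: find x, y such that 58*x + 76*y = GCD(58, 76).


Tabular extended Euclidean (each row: r = 58*s + 76*t):
r=58, s=1, t=0
r=76, s=0, t=1
q=0: r=58, s=1, t=0   [58*(1) + 76*(0) = 58]
q=1: r=18, s=-1, t=1   [58*(-1) + 76*(1) = 18]
q=3: r=4, s=4, t=-3   [58*(4) + 76*(-3) = 4]
q=4: r=2, s=-17, t=13   [58*(-17) + 76*(13) = 2]
q=2: r=0, s=38, t=-29   [58*(38) + 76*(-29) = 0]
GCD = 2; from the row with r=2: x=-17, y=13
Check: 58*(-17) + 76*(13) = -986 + 988 = 2

GCD = 2, x = -17, y = 13


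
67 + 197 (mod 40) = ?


67 + 197 = 264
264 mod 40 = 24


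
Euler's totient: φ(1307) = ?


1307 = 1307
Prime factors: 1307
φ(1307) = 1307 × (1-1/1307)
= 1307 × 1306/1307 = 1306

φ(1307) = 1306


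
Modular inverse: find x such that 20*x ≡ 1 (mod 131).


Use the extended Euclidean algorithm on (131, 20); each row r = 131*s + 20*t:
r=131, s=1, t=0
r=20, s=0, t=1
q=6: r=11, s=1, t=-6   [131*(1) + 20*(-6) = 11]
q=1: r=9, s=-1, t=7   [131*(-1) + 20*(7) = 9]
q=1: r=2, s=2, t=-13   [131*(2) + 20*(-13) = 2]
q=4: r=1, s=-9, t=59   [131*(-9) + 20*(59) = 1]
q=2: r=0, s=20, t=-131   [131*(20) + 20*(-131) = 0]
GCD = 1 with t = 59, so 20*(59) ≡ 1 (mod 131)
Inverse = 59 mod 131 = 59
Check: 20 * 59 = 1180 ≡ 1 (mod 131)

20^(-1) ≡ 59 (mod 131)


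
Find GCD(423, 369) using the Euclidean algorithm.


423 = 1 * 369 + 54
369 = 6 * 54 + 45
54 = 1 * 45 + 9
45 = 5 * 9 + 0
GCD = 9


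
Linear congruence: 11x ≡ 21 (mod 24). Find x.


GCD(11, 24) = 1, unique solution
a^(-1) mod 24 = 11
x = 11 * 21 mod 24 = 15

x ≡ 15 (mod 24)


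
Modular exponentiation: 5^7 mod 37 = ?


5^1 mod 37 = 5
5^2 mod 37 = 25
5^3 mod 37 = 14
5^4 mod 37 = 33
5^5 mod 37 = 17
5^6 mod 37 = 11
5^7 mod 37 = 18


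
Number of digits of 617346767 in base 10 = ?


617346767 has 9 digits in base 10
floor(log10(617346767)) + 1 = floor(8.7905) + 1 = 9

9 digits (base 10)


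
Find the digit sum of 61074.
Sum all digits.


6 + 1 + 0 + 7 + 4 = 18


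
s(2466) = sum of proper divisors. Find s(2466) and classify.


Proper divisors: 1, 2, 3, 6, 9, 18, 137, 274, 411, 822, 1233
Sum = 1 + 2 + 3 + 6 + 9 + 18 + 137 + 274 + 411 + 822 + 1233 = 2916
2916 > 2466 → abundant

s(2466) = 2916 (abundant)


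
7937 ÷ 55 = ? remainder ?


7937 = 55 * 144 + 17
Check: 7920 + 17 = 7937

q = 144, r = 17


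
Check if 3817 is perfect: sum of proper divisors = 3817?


Proper divisors of 3817: 1, 11, 347
Sum = 1 + 11 + 347 = 359

No, 3817 is not perfect (359 ≠ 3817)


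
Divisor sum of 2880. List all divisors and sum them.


Divisors of 2880: 1, 2, 3, 4, 5, 6, 8, 9, 10, 12, 15, 16, 18, 20, 24, 30, 32, 36, 40, 45, 48, 60, 64, 72, 80, 90, 96, 120, 144, 160, 180, 192, 240, 288, 320, 360, 480, 576, 720, 960, 1440, 2880
Sum = 1 + 2 + 3 + 4 + 5 + 6 + 8 + 9 + 10 + 12 + 15 + 16 + 18 + 20 + 24 + 30 + 32 + 36 + 40 + 45 + 48 + 60 + 64 + 72 + 80 + 90 + 96 + 120 + 144 + 160 + 180 + 192 + 240 + 288 + 320 + 360 + 480 + 576 + 720 + 960 + 1440 + 2880 = 9906

σ(2880) = 9906


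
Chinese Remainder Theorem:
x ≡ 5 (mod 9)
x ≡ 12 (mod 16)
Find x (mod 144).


M = 9*16 = 144
M1 = M/9 = 16, M2 = M/16 = 9
M1^(-1) mod 9 = 4, M2^(-1) mod 16 = 9
x = 5*16*4 + 12*9*9 = 1292
1292 mod 144 = 140
Check: 140 mod 9 = 5 ✓, 140 mod 16 = 12 ✓

x ≡ 140 (mod 144)


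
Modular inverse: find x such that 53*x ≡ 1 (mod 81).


Use the extended Euclidean algorithm on (81, 53); each row r = 81*s + 53*t:
r=81, s=1, t=0
r=53, s=0, t=1
q=1: r=28, s=1, t=-1   [81*(1) + 53*(-1) = 28]
q=1: r=25, s=-1, t=2   [81*(-1) + 53*(2) = 25]
q=1: r=3, s=2, t=-3   [81*(2) + 53*(-3) = 3]
q=8: r=1, s=-17, t=26   [81*(-17) + 53*(26) = 1]
q=3: r=0, s=53, t=-81   [81*(53) + 53*(-81) = 0]
GCD = 1 with t = 26, so 53*(26) ≡ 1 (mod 81)
Inverse = 26 mod 81 = 26
Check: 53 * 26 = 1378 ≡ 1 (mod 81)

53^(-1) ≡ 26 (mod 81)


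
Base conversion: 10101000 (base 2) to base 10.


10101000 (base 2) = 168 (decimal)
168 (decimal) = 168 (base 10)


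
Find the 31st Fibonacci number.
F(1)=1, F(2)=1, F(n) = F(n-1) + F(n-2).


Sequence: 1, 1, 2, 3, 5, 8, 13, 21, 34, 55, 89, 144, 233, 377, 610, 987, 1597, 2584, 4181, 6765, 10946, 17711, 28657, 46368, 75025, 121393, 196418, 317811, 514229, 832040, 1346269
F(31) = 1346269


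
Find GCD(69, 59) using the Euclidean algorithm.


69 = 1 * 59 + 10
59 = 5 * 10 + 9
10 = 1 * 9 + 1
9 = 9 * 1 + 0
GCD = 1


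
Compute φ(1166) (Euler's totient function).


1166 = 2 × 11 × 53
Prime factors: 2, 11, 53
φ(1166) = 1166 × (1-1/2) × (1-1/11) × (1-1/53)
= 1166 × 1/2 × 10/11 × 52/53 = 520

φ(1166) = 520


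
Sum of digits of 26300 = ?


2 + 6 + 3 + 0 + 0 = 11


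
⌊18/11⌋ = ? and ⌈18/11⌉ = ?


18/11 = 1.6364
floor = 1
ceil = 2

floor = 1, ceil = 2


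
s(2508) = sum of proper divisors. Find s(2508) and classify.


Proper divisors: 1, 2, 3, 4, 6, 11, 12, 19, 22, 33, 38, 44, 57, 66, 76, 114, 132, 209, 228, 418, 627, 836, 1254
Sum = 1 + 2 + 3 + 4 + 6 + 11 + 12 + 19 + 22 + 33 + 38 + 44 + 57 + 66 + 76 + 114 + 132 + 209 + 228 + 418 + 627 + 836 + 1254 = 4212
4212 > 2508 → abundant

s(2508) = 4212 (abundant)


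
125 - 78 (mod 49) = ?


125 - 78 = 47
47 mod 49 = 47


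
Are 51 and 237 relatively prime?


Euclidean algorithm:
237 = 4 * 51 + 33
51 = 1 * 33 + 18
33 = 1 * 18 + 15
18 = 1 * 15 + 3
15 = 5 * 3 + 0
GCD(51, 237) = 3

No, not coprime (GCD = 3)


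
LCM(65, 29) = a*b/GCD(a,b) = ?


GCD(65, 29) = 1
LCM = 65*29/1 = 1885/1 = 1885

LCM = 1885


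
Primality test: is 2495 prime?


2495 / 5 = 499 (exact division)
2495 is NOT prime.

No, 2495 is not prime


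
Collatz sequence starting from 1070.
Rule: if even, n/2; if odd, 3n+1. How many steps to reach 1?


1070 → 535 → 1606 → 803 → 2410 → 1205 → 3616 → 1808 → 904 → 452 → 226 → 113 → 340 → 170 → 85 → 256 → 128 → 64 → 32 → 16 → 8 → 4 → 2 → 1
Total steps = 23

23 steps


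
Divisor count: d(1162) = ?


1162 = 2^1 × 7^1 × 83^1
d(1162) = (1+1) × (1+1) × (1+1) = 8

8 divisors


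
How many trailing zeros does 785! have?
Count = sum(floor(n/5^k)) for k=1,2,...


floor(785/5) = 157
floor(785/25) = 31
floor(785/125) = 6
floor(785/625) = 1
Total = 195

195 trailing zeros


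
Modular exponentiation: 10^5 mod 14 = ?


10^1 mod 14 = 10
10^2 mod 14 = 2
10^3 mod 14 = 6
10^4 mod 14 = 4
10^5 mod 14 = 12


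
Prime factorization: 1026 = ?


1026 / 2 = 513
513 / 3 = 171
171 / 3 = 57
57 / 3 = 19
19 / 19 = 1
1026 = 2 × 3^3 × 19


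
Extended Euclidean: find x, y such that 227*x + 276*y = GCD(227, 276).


Tabular extended Euclidean (each row: r = 227*s + 276*t):
r=227, s=1, t=0
r=276, s=0, t=1
q=0: r=227, s=1, t=0   [227*(1) + 276*(0) = 227]
q=1: r=49, s=-1, t=1   [227*(-1) + 276*(1) = 49]
q=4: r=31, s=5, t=-4   [227*(5) + 276*(-4) = 31]
q=1: r=18, s=-6, t=5   [227*(-6) + 276*(5) = 18]
q=1: r=13, s=11, t=-9   [227*(11) + 276*(-9) = 13]
q=1: r=5, s=-17, t=14   [227*(-17) + 276*(14) = 5]
q=2: r=3, s=45, t=-37   [227*(45) + 276*(-37) = 3]
q=1: r=2, s=-62, t=51   [227*(-62) + 276*(51) = 2]
q=1: r=1, s=107, t=-88   [227*(107) + 276*(-88) = 1]
q=2: r=0, s=-276, t=227   [227*(-276) + 276*(227) = 0]
GCD = 1; from the row with r=1: x=107, y=-88
Check: 227*(107) + 276*(-88) = 24289 - 24288 = 1

GCD = 1, x = 107, y = -88


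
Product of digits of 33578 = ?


3 × 3 × 5 × 7 × 8 = 2520


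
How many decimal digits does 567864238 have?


567864238 has 9 digits in base 10
floor(log10(567864238)) + 1 = floor(8.7542) + 1 = 9

9 digits (base 10)


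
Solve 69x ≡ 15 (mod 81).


GCD(69, 81) = 3 divides 15
Divide: 23x ≡ 5 (mod 27)
x ≡ 19 (mod 27)


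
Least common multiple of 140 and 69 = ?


GCD(140, 69) = 1
LCM = 140*69/1 = 9660/1 = 9660

LCM = 9660


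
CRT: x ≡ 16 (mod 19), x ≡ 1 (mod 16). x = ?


M = 19*16 = 304
M1 = M/19 = 16, M2 = M/16 = 19
M1^(-1) mod 19 = 6, M2^(-1) mod 16 = 11
x = 16*16*6 + 1*19*11 = 1745
1745 mod 304 = 225
Check: 225 mod 19 = 16 ✓, 225 mod 16 = 1 ✓

x ≡ 225 (mod 304)


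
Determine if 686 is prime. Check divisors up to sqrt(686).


686 / 2 = 343 (exact division)
686 is NOT prime.

No, 686 is not prime


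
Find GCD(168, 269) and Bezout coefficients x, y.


Tabular extended Euclidean (each row: r = 168*s + 269*t):
r=168, s=1, t=0
r=269, s=0, t=1
q=0: r=168, s=1, t=0   [168*(1) + 269*(0) = 168]
q=1: r=101, s=-1, t=1   [168*(-1) + 269*(1) = 101]
q=1: r=67, s=2, t=-1   [168*(2) + 269*(-1) = 67]
q=1: r=34, s=-3, t=2   [168*(-3) + 269*(2) = 34]
q=1: r=33, s=5, t=-3   [168*(5) + 269*(-3) = 33]
q=1: r=1, s=-8, t=5   [168*(-8) + 269*(5) = 1]
q=33: r=0, s=269, t=-168   [168*(269) + 269*(-168) = 0]
GCD = 1; from the row with r=1: x=-8, y=5
Check: 168*(-8) + 269*(5) = -1344 + 1345 = 1

GCD = 1, x = -8, y = 5


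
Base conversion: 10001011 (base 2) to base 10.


10001011 (base 2) = 139 (decimal)
139 (decimal) = 139 (base 10)


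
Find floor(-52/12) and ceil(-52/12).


-52/12 = -4.3333
floor = -5
ceil = -4

floor = -5, ceil = -4


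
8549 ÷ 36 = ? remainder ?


8549 = 36 * 237 + 17
Check: 8532 + 17 = 8549

q = 237, r = 17


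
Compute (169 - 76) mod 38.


169 - 76 = 93
93 mod 38 = 17


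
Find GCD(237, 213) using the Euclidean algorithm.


237 = 1 * 213 + 24
213 = 8 * 24 + 21
24 = 1 * 21 + 3
21 = 7 * 3 + 0
GCD = 3


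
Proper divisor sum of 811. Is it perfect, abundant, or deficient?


Proper divisors: 1
Sum = 1 = 1
1 < 811 → deficient

s(811) = 1 (deficient)


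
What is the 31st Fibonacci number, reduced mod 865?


F(k) mod 865 for k=1..31:
1, 1, 2, 3, 5, 8, 13, 21, 34, 55, 89, 144, 233, 377, 610, 122, 732, 854, 721, 710, 566, 411, 112, 523, 635, 293, 63, 356, 419, 775, 329
F(31) mod 865 = 329


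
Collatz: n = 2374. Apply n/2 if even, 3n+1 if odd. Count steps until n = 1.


2374 → 1187 → 3562 → 1781 → 5344 → 2672 → 1336 → 668 → 334 → 167 → 502 → 251 → 754 → 377 → 1132 → 566 → 283 → 850 → 425 → 1276 → 638 → 319 → 958 → 479 → 1438 → 719 → 2158 → 1079 → 3238 → 1619 → 4858 → 2429 → 7288 → 3644 → 1822 → 911 → 2734 → 1367 → 4102 → 2051 → 6154 → 3077 → 9232 → 4616 → 2308 → 1154 → 577 → 1732 → 866 → 433 → 1300 → 650 → 325 → 976 → 488 → 244 → 122 → 61 → 184 → 92 → 46 → 23 → 70 → 35 → 106 → 53 → 160 → 80 → 40 → 20 → 10 → 5 → 16 → 8 → 4 → 2 → 1
Total steps = 76

76 steps


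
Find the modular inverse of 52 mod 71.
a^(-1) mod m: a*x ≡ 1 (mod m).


Use the extended Euclidean algorithm on (71, 52); each row r = 71*s + 52*t:
r=71, s=1, t=0
r=52, s=0, t=1
q=1: r=19, s=1, t=-1   [71*(1) + 52*(-1) = 19]
q=2: r=14, s=-2, t=3   [71*(-2) + 52*(3) = 14]
q=1: r=5, s=3, t=-4   [71*(3) + 52*(-4) = 5]
q=2: r=4, s=-8, t=11   [71*(-8) + 52*(11) = 4]
q=1: r=1, s=11, t=-15   [71*(11) + 52*(-15) = 1]
q=4: r=0, s=-52, t=71   [71*(-52) + 52*(71) = 0]
GCD = 1 with t = -15, so 52*(-15) ≡ 1 (mod 71)
Inverse = -15 mod 71 = 56
Check: 52 * 56 = 2912 ≡ 1 (mod 71)

52^(-1) ≡ 56 (mod 71)


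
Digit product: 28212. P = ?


2 × 8 × 2 × 1 × 2 = 64


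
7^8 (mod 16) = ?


7^1 mod 16 = 7
7^2 mod 16 = 1
7^3 mod 16 = 7
7^4 mod 16 = 1
7^5 mod 16 = 7
7^6 mod 16 = 1
7^7 mod 16 = 7
7^8 mod 16 = 1


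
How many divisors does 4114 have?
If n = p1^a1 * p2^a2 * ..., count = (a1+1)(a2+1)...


4114 = 2^1 × 11^2 × 17^1
d(4114) = (1+1) × (2+1) × (1+1) = 12

12 divisors


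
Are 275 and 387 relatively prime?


Euclidean algorithm:
387 = 1 * 275 + 112
275 = 2 * 112 + 51
112 = 2 * 51 + 10
51 = 5 * 10 + 1
10 = 10 * 1 + 0
GCD(275, 387) = 1

Yes, coprime (GCD = 1)


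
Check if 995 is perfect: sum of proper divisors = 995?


Proper divisors of 995: 1, 5, 199
Sum = 1 + 5 + 199 = 205

No, 995 is not perfect (205 ≠ 995)


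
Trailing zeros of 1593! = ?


floor(1593/5) = 318
floor(1593/25) = 63
floor(1593/125) = 12
floor(1593/625) = 2
Total = 395

395 trailing zeros


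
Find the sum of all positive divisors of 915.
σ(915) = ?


Divisors of 915: 1, 3, 5, 15, 61, 183, 305, 915
Sum = 1 + 3 + 5 + 15 + 61 + 183 + 305 + 915 = 1488

σ(915) = 1488


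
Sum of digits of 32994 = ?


3 + 2 + 9 + 9 + 4 = 27


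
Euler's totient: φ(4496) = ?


4496 = 2^4 × 281
Prime factors: 2, 281
φ(4496) = 4496 × (1-1/2) × (1-1/281)
= 4496 × 1/2 × 280/281 = 2240

φ(4496) = 2240


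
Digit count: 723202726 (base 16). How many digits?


723202726 in base 16 = 2B1B32A6
Number of digits = 8

8 digits (base 16)


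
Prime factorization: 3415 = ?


3415 / 5 = 683
683 / 683 = 1
3415 = 5 × 683


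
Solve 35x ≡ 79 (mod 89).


GCD(35, 89) = 1, unique solution
a^(-1) mod 89 = 28
x = 28 * 79 mod 89 = 76

x ≡ 76 (mod 89)


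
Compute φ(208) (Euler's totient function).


208 = 2^4 × 13
Prime factors: 2, 13
φ(208) = 208 × (1-1/2) × (1-1/13)
= 208 × 1/2 × 12/13 = 96

φ(208) = 96


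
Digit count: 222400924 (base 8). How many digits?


222400924 in base 8 = 1520310634
Number of digits = 10

10 digits (base 8)


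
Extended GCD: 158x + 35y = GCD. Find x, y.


Tabular extended Euclidean (each row: r = 158*s + 35*t):
r=158, s=1, t=0
r=35, s=0, t=1
q=4: r=18, s=1, t=-4   [158*(1) + 35*(-4) = 18]
q=1: r=17, s=-1, t=5   [158*(-1) + 35*(5) = 17]
q=1: r=1, s=2, t=-9   [158*(2) + 35*(-9) = 1]
q=17: r=0, s=-35, t=158   [158*(-35) + 35*(158) = 0]
GCD = 1; from the row with r=1: x=2, y=-9
Check: 158*(2) + 35*(-9) = 316 - 315 = 1

GCD = 1, x = 2, y = -9


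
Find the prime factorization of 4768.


4768 / 2 = 2384
2384 / 2 = 1192
1192 / 2 = 596
596 / 2 = 298
298 / 2 = 149
149 / 149 = 1
4768 = 2^5 × 149


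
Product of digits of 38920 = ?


3 × 8 × 9 × 2 × 0 = 0


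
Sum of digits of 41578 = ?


4 + 1 + 5 + 7 + 8 = 25


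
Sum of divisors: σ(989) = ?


Divisors of 989: 1, 23, 43, 989
Sum = 1 + 23 + 43 + 989 = 1056

σ(989) = 1056


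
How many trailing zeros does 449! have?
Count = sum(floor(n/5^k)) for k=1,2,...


floor(449/5) = 89
floor(449/25) = 17
floor(449/125) = 3
Total = 109

109 trailing zeros


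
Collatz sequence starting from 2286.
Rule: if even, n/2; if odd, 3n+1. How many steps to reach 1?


2286 → 1143 → 3430 → 1715 → 5146 → 2573 → 7720 → 3860 → 1930 → 965 → 2896 → 1448 → 724 → 362 → 181 → 544 → 272 → 136 → 68 → 34 → 17 → 52 → 26 → 13 → 40 → 20 → 10 → 5 → 16 → 8 → 4 → 2 → 1
Total steps = 32

32 steps


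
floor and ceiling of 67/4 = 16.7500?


67/4 = 16.7500
floor = 16
ceil = 17

floor = 16, ceil = 17


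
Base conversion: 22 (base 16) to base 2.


22 (base 16) = 34 (decimal)
34 (decimal) = 100010 (base 2)


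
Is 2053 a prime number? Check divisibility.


Check divisors up to sqrt(2053) = 45.3100
No divisors found.
2053 is prime.

Yes, 2053 is prime


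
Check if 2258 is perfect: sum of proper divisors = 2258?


Proper divisors of 2258: 1, 2, 1129
Sum = 1 + 2 + 1129 = 1132

No, 2258 is not perfect (1132 ≠ 2258)


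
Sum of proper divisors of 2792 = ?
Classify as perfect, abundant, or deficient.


Proper divisors: 1, 2, 4, 8, 349, 698, 1396
Sum = 1 + 2 + 4 + 8 + 349 + 698 + 1396 = 2458
2458 < 2792 → deficient

s(2792) = 2458 (deficient)


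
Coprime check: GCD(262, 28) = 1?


Euclidean algorithm:
262 = 9 * 28 + 10
28 = 2 * 10 + 8
10 = 1 * 8 + 2
8 = 4 * 2 + 0
GCD(262, 28) = 2

No, not coprime (GCD = 2)


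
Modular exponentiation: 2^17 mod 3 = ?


2^1 mod 3 = 2
2^2 mod 3 = 1
2^3 mod 3 = 2
2^4 mod 3 = 1
2^5 mod 3 = 2
2^6 mod 3 = 1
2^7 mod 3 = 2
2^8 mod 3 = 1
2^9 mod 3 = 2
2^10 mod 3 = 1
2^11 mod 3 = 2
2^12 mod 3 = 1
2^13 mod 3 = 2
2^14 mod 3 = 1
2^15 mod 3 = 2
2^16 mod 3 = 1
2^17 mod 3 = 2


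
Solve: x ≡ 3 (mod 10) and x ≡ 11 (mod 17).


M = 10*17 = 170
M1 = M/10 = 17, M2 = M/17 = 10
M1^(-1) mod 10 = 3, M2^(-1) mod 17 = 12
x = 3*17*3 + 11*10*12 = 1473
1473 mod 170 = 113
Check: 113 mod 10 = 3 ✓, 113 mod 17 = 11 ✓

x ≡ 113 (mod 170)


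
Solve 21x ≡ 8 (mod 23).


GCD(21, 23) = 1, unique solution
a^(-1) mod 23 = 11
x = 11 * 8 mod 23 = 19

x ≡ 19 (mod 23)


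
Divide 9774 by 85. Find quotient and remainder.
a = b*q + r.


9774 = 85 * 114 + 84
Check: 9690 + 84 = 9774

q = 114, r = 84


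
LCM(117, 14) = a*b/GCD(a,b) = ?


GCD(117, 14) = 1
LCM = 117*14/1 = 1638/1 = 1638

LCM = 1638


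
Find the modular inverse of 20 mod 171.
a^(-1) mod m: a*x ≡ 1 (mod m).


Use the extended Euclidean algorithm on (171, 20); each row r = 171*s + 20*t:
r=171, s=1, t=0
r=20, s=0, t=1
q=8: r=11, s=1, t=-8   [171*(1) + 20*(-8) = 11]
q=1: r=9, s=-1, t=9   [171*(-1) + 20*(9) = 9]
q=1: r=2, s=2, t=-17   [171*(2) + 20*(-17) = 2]
q=4: r=1, s=-9, t=77   [171*(-9) + 20*(77) = 1]
q=2: r=0, s=20, t=-171   [171*(20) + 20*(-171) = 0]
GCD = 1 with t = 77, so 20*(77) ≡ 1 (mod 171)
Inverse = 77 mod 171 = 77
Check: 20 * 77 = 1540 ≡ 1 (mod 171)

20^(-1) ≡ 77 (mod 171)


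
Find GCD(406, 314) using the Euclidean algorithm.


406 = 1 * 314 + 92
314 = 3 * 92 + 38
92 = 2 * 38 + 16
38 = 2 * 16 + 6
16 = 2 * 6 + 4
6 = 1 * 4 + 2
4 = 2 * 2 + 0
GCD = 2


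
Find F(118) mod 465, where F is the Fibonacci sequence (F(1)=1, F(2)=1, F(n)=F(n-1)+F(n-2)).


F(k) mod 465 for k=1..118:
1, 1, 2, 3, 5, 8, 13, 21, 34, 55, 89, 144, 233, 377, 145, 57, 202, 259, 461, 255, 251, 41, 292, 333, 160, 28, 188, 216, 404, 155, 94, 249, 343, 127, 5, 132, 137, 269, 406, 210, 151, 361, 47, 408, 455, 398, 388, 321, 244, 100, 344, 444, 323, 302, 160, 462, 157, 154, 311, 0, 311, 311, 157, 3, 160, 163, 323, 21, 344, 365, 244, 144, 388, 67, 455, 57, 47, 104, 151, 255, 406, 196, 137, 333, 5, 338, 343, 216, 94, 310, 404, 249, 188, 437, 160, 132, 292, 424, 251, 210, 461, 206, 202, 408, 145, 88, 233, 321, 89, 410, 34, 444, 13, 457, 5, 462, 2, 464
F(118) mod 465 = 464


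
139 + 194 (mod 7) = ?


139 + 194 = 333
333 mod 7 = 4


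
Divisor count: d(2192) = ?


2192 = 2^4 × 137^1
d(2192) = (4+1) × (1+1) = 10

10 divisors


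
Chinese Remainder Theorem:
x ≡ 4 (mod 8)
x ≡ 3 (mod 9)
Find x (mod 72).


M = 8*9 = 72
M1 = M/8 = 9, M2 = M/9 = 8
M1^(-1) mod 8 = 1, M2^(-1) mod 9 = 8
x = 4*9*1 + 3*8*8 = 228
228 mod 72 = 12
Check: 12 mod 8 = 4 ✓, 12 mod 9 = 3 ✓

x ≡ 12 (mod 72)


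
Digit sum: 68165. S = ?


6 + 8 + 1 + 6 + 5 = 26


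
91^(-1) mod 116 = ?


Use the extended Euclidean algorithm on (116, 91); each row r = 116*s + 91*t:
r=116, s=1, t=0
r=91, s=0, t=1
q=1: r=25, s=1, t=-1   [116*(1) + 91*(-1) = 25]
q=3: r=16, s=-3, t=4   [116*(-3) + 91*(4) = 16]
q=1: r=9, s=4, t=-5   [116*(4) + 91*(-5) = 9]
q=1: r=7, s=-7, t=9   [116*(-7) + 91*(9) = 7]
q=1: r=2, s=11, t=-14   [116*(11) + 91*(-14) = 2]
q=3: r=1, s=-40, t=51   [116*(-40) + 91*(51) = 1]
q=2: r=0, s=91, t=-116   [116*(91) + 91*(-116) = 0]
GCD = 1 with t = 51, so 91*(51) ≡ 1 (mod 116)
Inverse = 51 mod 116 = 51
Check: 91 * 51 = 4641 ≡ 1 (mod 116)

91^(-1) ≡ 51 (mod 116)


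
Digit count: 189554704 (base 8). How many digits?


189554704 in base 8 = 1323060020
Number of digits = 10

10 digits (base 8)


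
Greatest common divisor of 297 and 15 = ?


297 = 19 * 15 + 12
15 = 1 * 12 + 3
12 = 4 * 3 + 0
GCD = 3


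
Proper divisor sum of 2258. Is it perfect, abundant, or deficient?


Proper divisors: 1, 2, 1129
Sum = 1 + 2 + 1129 = 1132
1132 < 2258 → deficient

s(2258) = 1132 (deficient)


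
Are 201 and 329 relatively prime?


Euclidean algorithm:
329 = 1 * 201 + 128
201 = 1 * 128 + 73
128 = 1 * 73 + 55
73 = 1 * 55 + 18
55 = 3 * 18 + 1
18 = 18 * 1 + 0
GCD(201, 329) = 1

Yes, coprime (GCD = 1)


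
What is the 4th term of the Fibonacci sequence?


Sequence: 1, 1, 2, 3
F(4) = 3


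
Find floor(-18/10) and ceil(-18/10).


-18/10 = -1.8000
floor = -2
ceil = -1

floor = -2, ceil = -1
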